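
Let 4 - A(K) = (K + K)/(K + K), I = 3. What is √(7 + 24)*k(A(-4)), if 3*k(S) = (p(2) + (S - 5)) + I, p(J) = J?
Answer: √31 ≈ 5.5678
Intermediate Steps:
A(K) = 3 (A(K) = 4 - (K + K)/(K + K) = 4 - 2*K/(2*K) = 4 - 2*K*1/(2*K) = 4 - 1*1 = 4 - 1 = 3)
k(S) = S/3 (k(S) = ((2 + (S - 5)) + 3)/3 = ((2 + (-5 + S)) + 3)/3 = ((-3 + S) + 3)/3 = S/3)
√(7 + 24)*k(A(-4)) = √(7 + 24)*((⅓)*3) = √31*1 = √31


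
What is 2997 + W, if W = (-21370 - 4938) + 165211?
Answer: 141900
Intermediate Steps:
W = 138903 (W = -26308 + 165211 = 138903)
2997 + W = 2997 + 138903 = 141900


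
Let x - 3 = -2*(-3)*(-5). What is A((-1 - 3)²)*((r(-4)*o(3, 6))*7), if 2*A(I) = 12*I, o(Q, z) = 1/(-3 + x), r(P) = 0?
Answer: 0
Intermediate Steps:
x = -27 (x = 3 - 2*(-3)*(-5) = 3 + 6*(-5) = 3 - 30 = -27)
o(Q, z) = -1/30 (o(Q, z) = 1/(-3 - 27) = 1/(-30) = -1/30)
A(I) = 6*I (A(I) = (12*I)/2 = 6*I)
A((-1 - 3)²)*((r(-4)*o(3, 6))*7) = (6*(-1 - 3)²)*((0*(-1/30))*7) = (6*(-4)²)*(0*7) = (6*16)*0 = 96*0 = 0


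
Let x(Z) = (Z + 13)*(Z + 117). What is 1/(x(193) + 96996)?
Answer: 1/160856 ≈ 6.2167e-6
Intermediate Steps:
x(Z) = (13 + Z)*(117 + Z)
1/(x(193) + 96996) = 1/((1521 + 193**2 + 130*193) + 96996) = 1/((1521 + 37249 + 25090) + 96996) = 1/(63860 + 96996) = 1/160856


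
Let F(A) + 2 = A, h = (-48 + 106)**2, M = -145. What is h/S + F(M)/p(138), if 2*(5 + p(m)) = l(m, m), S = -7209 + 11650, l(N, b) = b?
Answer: -437531/284224 ≈ -1.5394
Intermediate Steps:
S = 4441
p(m) = -5 + m/2
h = 3364 (h = 58**2 = 3364)
F(A) = -2 + A
h/S + F(M)/p(138) = 3364/4441 + (-2 - 145)/(-5 + (1/2)*138) = 3364*(1/4441) - 147/(-5 + 69) = 3364/4441 - 147/64 = -437531/284224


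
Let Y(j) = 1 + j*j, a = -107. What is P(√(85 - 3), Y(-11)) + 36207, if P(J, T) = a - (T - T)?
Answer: 36100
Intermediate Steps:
Y(j) = 1 + j²
P(J, T) = -107 (P(J, T) = -107 - (T - T) = -107 - 1*0 = -107 + 0 = -107)
P(√(85 - 3), Y(-11)) + 36207 = -107 + 36207 = 36100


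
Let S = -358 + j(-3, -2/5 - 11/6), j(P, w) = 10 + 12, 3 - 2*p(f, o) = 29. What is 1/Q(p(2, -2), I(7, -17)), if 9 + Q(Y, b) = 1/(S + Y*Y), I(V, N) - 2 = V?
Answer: -167/1504 ≈ -0.11104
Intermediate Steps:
I(V, N) = 2 + V
p(f, o) = -13 (p(f, o) = 3/2 - ½*29 = 3/2 - 29/2 = -13)
j(P, w) = 22
S = -336 (S = -358 + 22 = -336)
Q(Y, b) = -9 + 1/(-336 + Y²) (Q(Y, b) = -9 + 1/(-336 + Y*Y) = -9 + 1/(-336 + Y²))
1/Q(p(2, -2), I(7, -17)) = 1/((3025 - 9*(-13)²)/(-336 + (-13)²)) = 1/((3025 - 9*169)/(-336 + 169)) = 1/((3025 - 1521)/(-167)) = 1/(-1/167*1504) = 1/(-1504/167) = -167/1504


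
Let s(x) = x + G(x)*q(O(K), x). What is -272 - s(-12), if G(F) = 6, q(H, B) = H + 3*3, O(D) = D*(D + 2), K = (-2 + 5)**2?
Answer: -908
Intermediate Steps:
K = 9 (K = 3**2 = 9)
O(D) = D*(2 + D)
q(H, B) = 9 + H (q(H, B) = H + 9 = 9 + H)
s(x) = 648 + x (s(x) = x + 6*(9 + 9*(2 + 9)) = x + 6*(9 + 9*11) = x + 6*(9 + 99) = x + 6*108 = x + 648 = 648 + x)
-272 - s(-12) = -272 - (648 - 12) = -272 - 1*636 = -272 - 636 = -908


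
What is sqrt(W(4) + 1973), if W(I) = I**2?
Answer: 3*sqrt(221) ≈ 44.598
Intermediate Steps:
sqrt(W(4) + 1973) = sqrt(4**2 + 1973) = sqrt(16 + 1973) = sqrt(1989) = 3*sqrt(221)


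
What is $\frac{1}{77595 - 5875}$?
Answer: $\frac{1}{71720} \approx 1.3943 \cdot 10^{-5}$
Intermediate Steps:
$\frac{1}{77595 - 5875} = \frac{1}{71720}$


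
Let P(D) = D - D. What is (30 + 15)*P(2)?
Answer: 0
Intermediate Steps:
P(D) = 0
(30 + 15)*P(2) = (30 + 15)*0 = 45*0 = 0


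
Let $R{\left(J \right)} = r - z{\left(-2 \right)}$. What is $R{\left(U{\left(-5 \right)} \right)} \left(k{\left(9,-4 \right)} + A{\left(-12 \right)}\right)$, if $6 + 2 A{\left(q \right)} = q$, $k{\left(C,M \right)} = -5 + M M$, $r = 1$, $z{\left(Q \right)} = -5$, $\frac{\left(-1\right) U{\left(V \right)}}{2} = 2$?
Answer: $12$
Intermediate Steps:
$U{\left(V \right)} = -4$ ($U{\left(V \right)} = \left(-2\right) 2 = -4$)
$k{\left(C,M \right)} = -5 + M^{2}$
$A{\left(q \right)} = -3 + \frac{q}{2}$
$R{\left(J \right)} = 6$ ($R{\left(J \right)} = 1 - -5 = 1 + 5 = 6$)
$R{\left(U{\left(-5 \right)} \right)} \left(k{\left(9,-4 \right)} + A{\left(-12 \right)}\right) = 6 \left(\left(-5 + \left(-4\right)^{2}\right) + \left(-3 + \frac{1}{2} \left(-12\right)\right)\right) = 6 \left(\left(-5 + 16\right) - 9\right) = 6 \left(11 - 9\right) = 6 \cdot 2 = 12$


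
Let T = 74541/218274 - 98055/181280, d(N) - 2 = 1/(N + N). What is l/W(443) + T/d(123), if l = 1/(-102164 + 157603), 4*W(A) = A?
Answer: -794479724797513999/7984848542296904432 ≈ -0.099498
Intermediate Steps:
W(A) = A/4
l = 1/55439 ≈ 1.8038e-5
d(N) = 2 + 1/(2*N) (d(N) = 2 + 1/(N + N) = 2 + 1/(2*N))
T = -263002153/1318957024 (T = 74541*(1/218274) - 98055*1/181280 = 24847/72758 - 19611/36256 = -263002153/1318957024 ≈ -0.19940)
l/W(443) + T/d(123) = 1/(55439*(((1/4)*443))) - 263002153/(1318957024*(2 + (1/2)/123)) = 1/(55439*(443/4)) - 263002153/(1318957024*(2 + (1/2)*(1/123))) = (1/55439)*(4/443) - 263002153/(1318957024*(2 + 1/246)) = 4/24559477 - 263002153/(1318957024*493/246) = 4/24559477 - 263002153/1318957024*246/493 = 4/24559477 - 32349264819/325122906416 = -794479724797513999/7984848542296904432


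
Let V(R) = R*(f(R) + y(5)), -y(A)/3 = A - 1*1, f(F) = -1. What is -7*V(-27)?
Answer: -2457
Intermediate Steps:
y(A) = 3 - 3*A (y(A) = -3*(A - 1*1) = -3*(A - 1) = -3*(-1 + A) = 3 - 3*A)
V(R) = -13*R (V(R) = R*(-1 + (3 - 3*5)) = R*(-1 + (3 - 15)) = R*(-1 - 12) = R*(-13) = -13*R)
-7*V(-27) = -(-91)*(-27) = -7*351 = -2457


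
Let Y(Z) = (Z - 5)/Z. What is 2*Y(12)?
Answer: 7/6 ≈ 1.1667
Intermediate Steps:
Y(Z) = (-5 + Z)/Z
2*Y(12) = 2*((-5 + 12)/12) = 2*((1/12)*7) = 2*(7/12) = 7/6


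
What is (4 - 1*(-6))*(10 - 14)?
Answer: -40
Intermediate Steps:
(4 - 1*(-6))*(10 - 14) = (4 + 6)*(-4) = 10*(-4) = -40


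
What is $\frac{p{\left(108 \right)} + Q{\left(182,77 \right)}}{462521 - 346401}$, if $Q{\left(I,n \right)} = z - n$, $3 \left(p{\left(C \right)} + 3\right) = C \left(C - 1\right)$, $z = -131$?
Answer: $\frac{3641}{116120} \approx 0.031356$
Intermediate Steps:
$p{\left(C \right)} = -3 + \frac{C \left(-1 + C\right)}{3}$ ($p{\left(C \right)} = -3 + \frac{C \left(C - 1\right)}{3} = -3 + \frac{C \left(-1 + C\right)}{3}$)
$Q{\left(I,n \right)} = -131 - n$
$\frac{p{\left(108 \right)} + Q{\left(182,77 \right)}}{462521 - 346401} = \frac{\left(-3 - 36 + \frac{108^{2}}{3}\right) - 208}{462521 - 346401} = \frac{\left(-3 - 36 + \frac{1}{3} \cdot 11664\right) - 208}{116120} = \left(\left(-3 - 36 + 3888\right) - 208\right) \frac{1}{116120} = \left(3849 - 208\right) \frac{1}{116120} = 3641 \cdot \frac{1}{116120} = \frac{3641}{116120}$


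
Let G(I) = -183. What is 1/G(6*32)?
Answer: -1/183 ≈ -0.0054645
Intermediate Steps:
1/G(6*32) = 1/(-183) = -1/183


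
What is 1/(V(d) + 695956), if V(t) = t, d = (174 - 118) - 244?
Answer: 1/695768 ≈ 1.4373e-6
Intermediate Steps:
d = -188 (d = 56 - 244 = -188)
1/(V(d) + 695956) = 1/(-188 + 695956) = 1/695768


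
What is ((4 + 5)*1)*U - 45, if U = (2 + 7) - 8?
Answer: -36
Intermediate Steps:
U = 1 (U = 9 - 8 = 1)
((4 + 5)*1)*U - 45 = ((4 + 5)*1)*1 - 45 = (9*1)*1 - 45 = 9*1 - 45 = 9 - 45 = -36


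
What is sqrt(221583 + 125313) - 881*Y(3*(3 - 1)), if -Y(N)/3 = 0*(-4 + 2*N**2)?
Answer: 12*sqrt(2409) ≈ 588.98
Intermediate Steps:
Y(N) = 0 (Y(N) = -0*(-4 + 2*N**2) = -3*0 = 0)
sqrt(221583 + 125313) - 881*Y(3*(3 - 1)) = sqrt(221583 + 125313) - 881*0 = sqrt(346896) - 1*0 = 12*sqrt(2409) + 0 = 12*sqrt(2409)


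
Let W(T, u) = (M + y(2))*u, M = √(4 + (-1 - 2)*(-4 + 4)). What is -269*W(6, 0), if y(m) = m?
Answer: 0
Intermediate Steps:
M = 2 (M = √(4 - 3*0) = √(4 + 0) = √4 = 2)
W(T, u) = 4*u (W(T, u) = (2 + 2)*u = 4*u)
-269*W(6, 0) = -1076*0 = -269*0 = 0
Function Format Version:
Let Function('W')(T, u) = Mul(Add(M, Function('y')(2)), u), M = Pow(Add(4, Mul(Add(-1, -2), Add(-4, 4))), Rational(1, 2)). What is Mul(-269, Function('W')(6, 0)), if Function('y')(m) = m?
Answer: 0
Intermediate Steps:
M = 2 (M = Pow(Add(4, Mul(-3, 0)), Rational(1, 2)) = Pow(Add(4, 0), Rational(1, 2)) = Pow(4, Rational(1, 2)) = 2)
Function('W')(T, u) = Mul(4, u) (Function('W')(T, u) = Mul(Add(2, 2), u) = Mul(4, u))
Mul(-269, Function('W')(6, 0)) = Mul(-269, Mul(4, 0)) = Mul(-269, 0) = 0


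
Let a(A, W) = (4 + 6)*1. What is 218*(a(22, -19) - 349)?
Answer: -73902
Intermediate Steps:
a(A, W) = 10 (a(A, W) = 10*1 = 10)
218*(a(22, -19) - 349) = 218*(10 - 349) = 218*(-339) = -73902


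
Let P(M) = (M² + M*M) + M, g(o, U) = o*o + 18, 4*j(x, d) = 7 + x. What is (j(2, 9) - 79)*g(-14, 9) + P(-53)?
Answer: -21719/2 ≈ -10860.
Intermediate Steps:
j(x, d) = 7/4 + x/4 (j(x, d) = (7 + x)/4 = 7/4 + x/4)
g(o, U) = 18 + o² (g(o, U) = o² + 18 = 18 + o²)
P(M) = M + 2*M² (P(M) = (M² + M²) + M = 2*M² + M = M + 2*M²)
(j(2, 9) - 79)*g(-14, 9) + P(-53) = ((7/4 + (¼)*2) - 79)*(18 + (-14)²) - 53*(1 + 2*(-53)) = ((7/4 + ½) - 79)*(18 + 196) - 53*(1 - 106) = (9/4 - 79)*214 - 53*(-105) = -307/4*214 + 5565 = -32849/2 + 5565 = -21719/2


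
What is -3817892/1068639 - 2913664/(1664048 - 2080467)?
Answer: 117216324196/34230891057 ≈ 3.4243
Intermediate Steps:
-3817892/1068639 - 2913664/(1664048 - 2080467) = -3817892*1/1068639 - 2913664/(-416419) = -293684/82203 - 2913664*(-1/416419) = -293684/82203 + 2913664/416419 = 117216324196/34230891057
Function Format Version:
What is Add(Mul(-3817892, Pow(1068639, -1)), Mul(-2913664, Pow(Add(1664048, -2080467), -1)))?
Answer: Rational(117216324196, 34230891057) ≈ 3.4243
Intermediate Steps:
Add(Mul(-3817892, Pow(1068639, -1)), Mul(-2913664, Pow(Add(1664048, -2080467), -1))) = Add(Mul(-3817892, Rational(1, 1068639)), Mul(-2913664, Pow(-416419, -1))) = Add(Rational(-293684, 82203), Mul(-2913664, Rational(-1, 416419))) = Add(Rational(-293684, 82203), Rational(2913664, 416419)) = Rational(117216324196, 34230891057)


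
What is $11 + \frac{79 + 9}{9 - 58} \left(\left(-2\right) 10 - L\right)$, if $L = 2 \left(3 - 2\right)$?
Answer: $\frac{2475}{49} \approx 50.51$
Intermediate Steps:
$L = 2$ ($L = 2 \cdot 1 = 2$)
$11 + \frac{79 + 9}{9 - 58} \left(\left(-2\right) 10 - L\right) = 11 + \frac{79 + 9}{9 - 58} \left(\left(-2\right) 10 - 2\right) = 11 + \frac{88}{-49} \left(-20 - 2\right) = 11 + 88 \left(- \frac{1}{49}\right) \left(-22\right) = 11 - - \frac{1936}{49} = 11 + \frac{1936}{49} = \frac{2475}{49}$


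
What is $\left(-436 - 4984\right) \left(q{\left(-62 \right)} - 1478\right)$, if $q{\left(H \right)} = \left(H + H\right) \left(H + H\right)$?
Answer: $-75327160$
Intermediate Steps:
$q{\left(H \right)} = 4 H^{2}$ ($q{\left(H \right)} = 2 H 2 H = 4 H^{2}$)
$\left(-436 - 4984\right) \left(q{\left(-62 \right)} - 1478\right) = \left(-436 - 4984\right) \left(4 \left(-62\right)^{2} - 1478\right) = - 5420 \left(4 \cdot 3844 - 1478\right) = - 5420 \left(15376 - 1478\right) = \left(-5420\right) 13898 = -75327160$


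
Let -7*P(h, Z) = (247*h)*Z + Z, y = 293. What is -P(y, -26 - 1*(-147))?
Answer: 8757012/7 ≈ 1.2510e+6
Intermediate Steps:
P(h, Z) = -Z/7 - 247*Z*h/7 (P(h, Z) = -((247*h)*Z + Z)/7 = -(247*Z*h + Z)/7 = -(Z + 247*Z*h)/7 = -Z/7 - 247*Z*h/7)
-P(y, -26 - 1*(-147)) = -(-1)*(-26 - 1*(-147))*(1 + 247*293)/7 = -(-1)*(-26 + 147)*(1 + 72371)/7 = -(-1)*121*72372/7 = -1*(-8757012/7) = 8757012/7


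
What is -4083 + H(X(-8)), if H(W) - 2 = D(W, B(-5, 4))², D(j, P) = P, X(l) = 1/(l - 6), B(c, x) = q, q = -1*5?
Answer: -4056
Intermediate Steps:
q = -5
B(c, x) = -5
X(l) = 1/(-6 + l)
H(W) = 27 (H(W) = 2 + (-5)² = 2 + 25 = 27)
-4083 + H(X(-8)) = -4083 + 27 = -4056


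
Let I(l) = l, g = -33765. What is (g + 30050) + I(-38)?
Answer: -3753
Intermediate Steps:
(g + 30050) + I(-38) = (-33765 + 30050) - 38 = -3715 - 38 = -3753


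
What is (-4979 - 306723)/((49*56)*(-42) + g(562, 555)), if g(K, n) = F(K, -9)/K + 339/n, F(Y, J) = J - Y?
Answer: 32407656940/11982376689 ≈ 2.7046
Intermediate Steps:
g(K, n) = 339/n + (-9 - K)/K (g(K, n) = (-9 - K)/K + 339/n = 339/n + (-9 - K)/K)
(-4979 - 306723)/((49*56)*(-42) + g(562, 555)) = (-4979 - 306723)/((49*56)*(-42) + (-1 - 9/562 + 339/555)) = -311702/(2744*(-42) + (-1 - 9*1/562 + 339*(1/555))) = -311702/(-115248 + (-1 - 9/562 + 113/185)) = -311702/(-115248 - 42129/103970) = -311702/(-11982376689/103970) = -311702*(-103970/11982376689) = 32407656940/11982376689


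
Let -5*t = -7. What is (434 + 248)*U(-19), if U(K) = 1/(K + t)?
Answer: -155/4 ≈ -38.750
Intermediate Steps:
t = 7/5 (t = -⅕*(-7) = 7/5 ≈ 1.4000)
U(K) = 1/(7/5 + K) (U(K) = 1/(K + 7/5) = 1/(7/5 + K))
(434 + 248)*U(-19) = (434 + 248)*(5/(7 + 5*(-19))) = 682*(5/(7 - 95)) = 682*(5/(-88)) = 682*(5*(-1/88)) = 682*(-5/88) = -155/4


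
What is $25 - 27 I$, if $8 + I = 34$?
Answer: $-677$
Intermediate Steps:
$I = 26$ ($I = -8 + 34 = 26$)
$25 - 27 I = 25 - 702 = -677$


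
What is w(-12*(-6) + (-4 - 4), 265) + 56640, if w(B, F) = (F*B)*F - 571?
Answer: 4550469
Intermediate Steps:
w(B, F) = -571 + B*F**2 (w(B, F) = (B*F)*F - 571 = B*F**2 - 571 = -571 + B*F**2)
w(-12*(-6) + (-4 - 4), 265) + 56640 = (-571 + (-12*(-6) + (-4 - 4))*265**2) + 56640 = (-571 + (72 - 8)*70225) + 56640 = (-571 + 64*70225) + 56640 = (-571 + 4494400) + 56640 = 4493829 + 56640 = 4550469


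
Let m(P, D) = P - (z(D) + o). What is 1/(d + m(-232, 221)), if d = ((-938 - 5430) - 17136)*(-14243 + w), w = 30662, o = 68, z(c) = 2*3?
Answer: -1/385912482 ≈ -2.5913e-9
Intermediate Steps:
z(c) = 6
m(P, D) = -74 + P (m(P, D) = P - (6 + 68) = P - 1*74 = P - 74 = -74 + P)
d = -385912176 (d = ((-938 - 5430) - 17136)*(-14243 + 30662) = (-6368 - 17136)*16419 = -23504*16419 = -385912176)
1/(d + m(-232, 221)) = 1/(-385912176 + (-74 - 232)) = 1/(-385912176 - 306) = 1/(-385912482) = -1/385912482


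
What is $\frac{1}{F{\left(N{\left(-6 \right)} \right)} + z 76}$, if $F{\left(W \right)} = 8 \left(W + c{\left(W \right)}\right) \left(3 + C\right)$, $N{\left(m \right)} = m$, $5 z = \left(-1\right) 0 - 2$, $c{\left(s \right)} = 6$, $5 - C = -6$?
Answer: $- \frac{5}{152} \approx -0.032895$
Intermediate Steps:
$C = 11$ ($C = 5 - -6 = 5 + 6 = 11$)
$z = - \frac{2}{5}$ ($z = \frac{\left(-1\right) 0 - 2}{5} = \frac{0 - 2}{5} = \frac{1}{5} \left(-2\right) = - \frac{2}{5} \approx -0.4$)
$F{\left(W \right)} = 672 + 112 W$ ($F{\left(W \right)} = 8 \left(W + 6\right) \left(3 + 11\right) = 8 \left(6 + W\right) 14 = \left(48 + 8 W\right) 14 = 672 + 112 W$)
$\frac{1}{F{\left(N{\left(-6 \right)} \right)} + z 76} = \frac{1}{\left(672 + 112 \left(-6\right)\right) - \frac{152}{5}} = \frac{1}{\left(672 - 672\right) - \frac{152}{5}} = \frac{1}{0 - \frac{152}{5}} = \frac{1}{- \frac{152}{5}} = - \frac{5}{152}$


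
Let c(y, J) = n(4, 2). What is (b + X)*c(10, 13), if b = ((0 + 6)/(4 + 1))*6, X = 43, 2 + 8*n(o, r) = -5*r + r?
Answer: -251/4 ≈ -62.750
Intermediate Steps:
n(o, r) = -¼ - r/2 (n(o, r) = -¼ + (-5*r + r)/8 = -¼ + (-4*r)/8 = -¼ - r/2)
c(y, J) = -5/4 (c(y, J) = -¼ - ½*2 = -¼ - 1 = -5/4)
b = 36/5 (b = (6/5)*6 = 36/5 ≈ 7.2000)
(b + X)*c(10, 13) = (36/5 + 43)*(-5/4) = (251/5)*(-5/4) = -251/4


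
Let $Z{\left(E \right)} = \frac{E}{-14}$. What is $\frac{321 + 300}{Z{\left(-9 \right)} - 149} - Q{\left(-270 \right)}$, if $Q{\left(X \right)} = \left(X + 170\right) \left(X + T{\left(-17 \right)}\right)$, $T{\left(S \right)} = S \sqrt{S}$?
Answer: $- \frac{56087694}{2077} - 1700 i \sqrt{17} \approx -27004.0 - 7009.3 i$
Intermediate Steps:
$Z{\left(E \right)} = - \frac{E}{14}$ ($Z{\left(E \right)} = E \left(- \frac{1}{14}\right) = - \frac{E}{14}$)
$T{\left(S \right)} = S^{\frac{3}{2}}$
$Q{\left(X \right)} = \left(170 + X\right) \left(X - 17 i \sqrt{17}\right)$ ($Q{\left(X \right)} = \left(X + 170\right) \left(X + \left(-17\right)^{\frac{3}{2}}\right) = \left(170 + X\right) \left(X - 17 i \sqrt{17}\right)$)
$\frac{321 + 300}{Z{\left(-9 \right)} - 149} - Q{\left(-270 \right)} = \frac{321 + 300}{\left(- \frac{1}{14}\right) \left(-9\right) - 149} - \left(\left(-270\right)^{2} + 170 \left(-270\right) - 2890 i \sqrt{17} - 17 i \left(-270\right) \sqrt{17}\right) = \frac{1}{\frac{9}{14} - 149} \cdot 621 - \left(72900 - 45900 - 2890 i \sqrt{17} + 4590 i \sqrt{17}\right) = \frac{1}{- \frac{2077}{14}} \cdot 621 - \left(27000 + 1700 i \sqrt{17}\right) = \left(- \frac{14}{2077}\right) 621 - \left(27000 + 1700 i \sqrt{17}\right) = - \frac{8694}{2077} - \left(27000 + 1700 i \sqrt{17}\right) = - \frac{56087694}{2077} - 1700 i \sqrt{17}$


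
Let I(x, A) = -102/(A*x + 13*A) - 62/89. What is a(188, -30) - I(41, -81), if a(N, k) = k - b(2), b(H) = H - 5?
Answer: -1708102/64881 ≈ -26.327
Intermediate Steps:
b(H) = -5 + H
I(x, A) = -62/89 - 102/(13*A + A*x) (I(x, A) = -102/(13*A + A*x) - 62*1/89 = -102/(13*A + A*x) - 62/89 = -62/89 - 102/(13*A + A*x))
a(N, k) = 3 + k (a(N, k) = k - (-5 + 2) = k - 1*(-3) = k + 3 = 3 + k)
a(188, -30) - I(41, -81) = (3 - 30) - 2*(-4539 - 403*(-81) - 31*(-81)*41)/(89*(-81)*(13 + 41)) = -27 - 2*(-1)*(-4539 + 32643 + 102951)/(89*81*54) = -27 - 2*(-1)*131055/(89*81*54) = -27 - 1*(-43685/64881) = -27 + 43685/64881 = -1708102/64881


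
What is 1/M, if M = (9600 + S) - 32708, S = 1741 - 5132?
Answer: -1/26499 ≈ -3.7737e-5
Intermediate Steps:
S = -3391
M = -26499 (M = (9600 - 3391) - 32708 = 6209 - 32708 = -26499)
1/M = 1/(-26499) = -1/26499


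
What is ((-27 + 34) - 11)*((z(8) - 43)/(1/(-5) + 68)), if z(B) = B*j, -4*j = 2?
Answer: 940/339 ≈ 2.7729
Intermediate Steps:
j = -½ (j = -¼*2 = -½ ≈ -0.50000)
z(B) = -B/2 (z(B) = B*(-½) = -B/2)
((-27 + 34) - 11)*((z(8) - 43)/(1/(-5) + 68)) = ((-27 + 34) - 11)*((-½*8 - 43)/(1/(-5) + 68)) = (7 - 11)*((-4 - 43)/(-⅕ + 68)) = -(-188)/339/5 = -(-188)*5/339 = -4*(-235/339) = 940/339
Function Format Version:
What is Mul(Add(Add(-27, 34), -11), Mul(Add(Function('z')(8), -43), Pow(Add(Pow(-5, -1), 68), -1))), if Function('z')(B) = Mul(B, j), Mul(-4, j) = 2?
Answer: Rational(940, 339) ≈ 2.7729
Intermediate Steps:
j = Rational(-1, 2) (j = Mul(Rational(-1, 4), 2) = Rational(-1, 2) ≈ -0.50000)
Function('z')(B) = Mul(Rational(-1, 2), B) (Function('z')(B) = Mul(B, Rational(-1, 2)) = Mul(Rational(-1, 2), B))
Mul(Add(Add(-27, 34), -11), Mul(Add(Function('z')(8), -43), Pow(Add(Pow(-5, -1), 68), -1))) = Mul(Add(Add(-27, 34), -11), Mul(Add(Mul(Rational(-1, 2), 8), -43), Pow(Add(Pow(-5, -1), 68), -1))) = Mul(Add(7, -11), Mul(Add(-4, -43), Pow(Add(Rational(-1, 5), 68), -1))) = Mul(-4, Mul(-47, Pow(Rational(339, 5), -1))) = Mul(-4, Mul(-47, Rational(5, 339))) = Mul(-4, Rational(-235, 339)) = Rational(940, 339)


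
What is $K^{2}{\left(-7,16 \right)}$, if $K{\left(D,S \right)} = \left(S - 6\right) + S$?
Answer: $676$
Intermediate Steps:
$K{\left(D,S \right)} = -6 + 2 S$ ($K{\left(D,S \right)} = \left(-6 + S\right) + S = -6 + 2 S$)
$K^{2}{\left(-7,16 \right)} = \left(-6 + 2 \cdot 16\right)^{2} = \left(-6 + 32\right)^{2} = 26^{2} = 676$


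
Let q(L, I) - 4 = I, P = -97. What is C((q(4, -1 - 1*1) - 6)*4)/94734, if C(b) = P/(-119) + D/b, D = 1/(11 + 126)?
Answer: 70835/8237058144 ≈ 8.5996e-6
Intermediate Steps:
q(L, I) = 4 + I
D = 1/137 ≈ 0.0072993
C(b) = 97/119 + 1/(137*b) (C(b) = -97/(-119) + 1/(137*b) = -97*(-1/119) + 1/(137*b) = 97/119 + 1/(137*b))
C((q(4, -1 - 1*1) - 6)*4)/94734 = ((119 + 13289*(((4 + (-1 - 1*1)) - 6)*4))/(16303*((((4 + (-1 - 1*1)) - 6)*4))))/94734 = ((119 + 13289*(((4 + (-1 - 1)) - 6)*4))/(16303*((((4 + (-1 - 1)) - 6)*4))))*(1/94734) = ((119 + 13289*(((4 - 2) - 6)*4))/(16303*((((4 - 2) - 6)*4))))*(1/94734) = ((119 + 13289*((2 - 6)*4))/(16303*(((2 - 6)*4))))*(1/94734) = ((119 + 13289*(-4*4))/(16303*((-4*4))))*(1/94734) = ((1/16303)*(119 + 13289*(-16))/(-16))*(1/94734) = ((1/16303)*(-1/16)*(119 - 212624))*(1/94734) = ((1/16303)*(-1/16)*(-212505))*(1/94734) = (212505/260848)*(1/94734) = 70835/8237058144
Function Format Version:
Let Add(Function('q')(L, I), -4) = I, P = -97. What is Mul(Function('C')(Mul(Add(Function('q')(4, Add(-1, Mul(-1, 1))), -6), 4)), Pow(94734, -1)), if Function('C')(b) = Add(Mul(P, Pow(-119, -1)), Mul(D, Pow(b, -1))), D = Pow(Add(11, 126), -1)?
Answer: Rational(70835, 8237058144) ≈ 8.5996e-6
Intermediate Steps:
Function('q')(L, I) = Add(4, I)
D = Rational(1, 137) (D = Pow(137, -1) = Rational(1, 137) ≈ 0.0072993)
Function('C')(b) = Add(Rational(97, 119), Mul(Rational(1, 137), Pow(b, -1))) (Function('C')(b) = Add(Mul(-97, Pow(-119, -1)), Mul(Rational(1, 137), Pow(b, -1))) = Add(Mul(-97, Rational(-1, 119)), Mul(Rational(1, 137), Pow(b, -1))) = Add(Rational(97, 119), Mul(Rational(1, 137), Pow(b, -1))))
Mul(Function('C')(Mul(Add(Function('q')(4, Add(-1, Mul(-1, 1))), -6), 4)), Pow(94734, -1)) = Mul(Mul(Rational(1, 16303), Pow(Mul(Add(Add(4, Add(-1, Mul(-1, 1))), -6), 4), -1), Add(119, Mul(13289, Mul(Add(Add(4, Add(-1, Mul(-1, 1))), -6), 4)))), Pow(94734, -1)) = Mul(Mul(Rational(1, 16303), Pow(Mul(Add(Add(4, Add(-1, -1)), -6), 4), -1), Add(119, Mul(13289, Mul(Add(Add(4, Add(-1, -1)), -6), 4)))), Rational(1, 94734)) = Mul(Mul(Rational(1, 16303), Pow(Mul(Add(Add(4, -2), -6), 4), -1), Add(119, Mul(13289, Mul(Add(Add(4, -2), -6), 4)))), Rational(1, 94734)) = Mul(Mul(Rational(1, 16303), Pow(Mul(Add(2, -6), 4), -1), Add(119, Mul(13289, Mul(Add(2, -6), 4)))), Rational(1, 94734)) = Mul(Mul(Rational(1, 16303), Pow(Mul(-4, 4), -1), Add(119, Mul(13289, Mul(-4, 4)))), Rational(1, 94734)) = Mul(Mul(Rational(1, 16303), Pow(-16, -1), Add(119, Mul(13289, -16))), Rational(1, 94734)) = Mul(Mul(Rational(1, 16303), Rational(-1, 16), Add(119, -212624)), Rational(1, 94734)) = Mul(Mul(Rational(1, 16303), Rational(-1, 16), -212505), Rational(1, 94734)) = Mul(Rational(212505, 260848), Rational(1, 94734)) = Rational(70835, 8237058144)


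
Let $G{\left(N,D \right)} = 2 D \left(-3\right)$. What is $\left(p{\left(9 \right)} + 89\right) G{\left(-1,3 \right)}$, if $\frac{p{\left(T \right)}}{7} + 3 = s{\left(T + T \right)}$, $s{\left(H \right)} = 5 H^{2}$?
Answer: $-205344$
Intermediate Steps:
$G{\left(N,D \right)} = - 6 D$
$p{\left(T \right)} = -21 + 140 T^{2}$ ($p{\left(T \right)} = -21 + 7 \cdot 5 \left(T + T\right)^{2} = -21 + 7 \cdot 5 \left(2 T\right)^{2} = -21 + 7 \cdot 5 \cdot 4 T^{2} = -21 + 7 \cdot 20 T^{2} = -21 + 140 T^{2}$)
$\left(p{\left(9 \right)} + 89\right) G{\left(-1,3 \right)} = \left(\left(-21 + 140 \cdot 9^{2}\right) + 89\right) \left(\left(-6\right) 3\right) = \left(\left(-21 + 140 \cdot 81\right) + 89\right) \left(-18\right) = \left(\left(-21 + 11340\right) + 89\right) \left(-18\right) = \left(11319 + 89\right) \left(-18\right) = 11408 \left(-18\right) = -205344$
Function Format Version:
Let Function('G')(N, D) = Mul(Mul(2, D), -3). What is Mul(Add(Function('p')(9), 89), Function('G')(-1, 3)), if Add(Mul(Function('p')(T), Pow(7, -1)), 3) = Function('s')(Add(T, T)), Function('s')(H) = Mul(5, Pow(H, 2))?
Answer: -205344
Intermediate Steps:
Function('G')(N, D) = Mul(-6, D)
Function('p')(T) = Add(-21, Mul(140, Pow(T, 2))) (Function('p')(T) = Add(-21, Mul(7, Mul(5, Pow(Add(T, T), 2)))) = Add(-21, Mul(7, Mul(5, Pow(Mul(2, T), 2)))) = Add(-21, Mul(7, Mul(5, Mul(4, Pow(T, 2))))) = Add(-21, Mul(7, Mul(20, Pow(T, 2)))) = Add(-21, Mul(140, Pow(T, 2))))
Mul(Add(Function('p')(9), 89), Function('G')(-1, 3)) = Mul(Add(Add(-21, Mul(140, Pow(9, 2))), 89), Mul(-6, 3)) = Mul(Add(Add(-21, Mul(140, 81)), 89), -18) = Mul(Add(Add(-21, 11340), 89), -18) = Mul(Add(11319, 89), -18) = Mul(11408, -18) = -205344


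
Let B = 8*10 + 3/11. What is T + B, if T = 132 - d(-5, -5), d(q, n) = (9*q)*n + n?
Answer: -85/11 ≈ -7.7273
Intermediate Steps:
d(q, n) = n + 9*n*q (d(q, n) = 9*n*q + n = n + 9*n*q)
T = -88 (T = 132 - (-5)*(1 + 9*(-5)) = 132 - (-5)*(1 - 45) = 132 - (-5)*(-44) = 132 - 1*220 = 132 - 220 = -88)
B = 883/11 (B = 80 + 3*(1/11) = 80 + 3/11 = 883/11 ≈ 80.273)
T + B = -88 + 883/11 = -85/11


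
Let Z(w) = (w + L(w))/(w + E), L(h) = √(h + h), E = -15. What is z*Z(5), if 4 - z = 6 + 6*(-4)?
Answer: -11 - 11*√10/5 ≈ -17.957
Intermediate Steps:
L(h) = √2*√h (L(h) = √(2*h) = √2*√h)
Z(w) = (w + √2*√w)/(-15 + w) (Z(w) = (w + √2*√w)/(w - 15) = (w + √2*√w)/(-15 + w))
z = 22 (z = 4 - (6 + 6*(-4)) = 4 - (6 - 24) = 4 - 1*(-18) = 4 + 18 = 22)
z*Z(5) = 22*((5 + √2*√5)/(-15 + 5)) = 22*((5 + √10)/(-10)) = 22*(-(5 + √10)/10) = 22*(-½ - √10/10) = -11 - 11*√10/5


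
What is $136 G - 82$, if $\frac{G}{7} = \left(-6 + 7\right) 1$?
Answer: $870$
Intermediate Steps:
$G = 7$ ($G = 7 \left(-6 + 7\right) 1 = 7 \cdot 1 \cdot 1 = 7 \cdot 1 = 7$)
$136 G - 82 = 136 \cdot 7 - 82 = 952 - 82 = 870$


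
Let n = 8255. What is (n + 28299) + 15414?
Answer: 51968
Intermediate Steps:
(n + 28299) + 15414 = (8255 + 28299) + 15414 = 36554 + 15414 = 51968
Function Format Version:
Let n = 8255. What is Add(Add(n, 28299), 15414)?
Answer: 51968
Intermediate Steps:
Add(Add(n, 28299), 15414) = Add(Add(8255, 28299), 15414) = Add(36554, 15414) = 51968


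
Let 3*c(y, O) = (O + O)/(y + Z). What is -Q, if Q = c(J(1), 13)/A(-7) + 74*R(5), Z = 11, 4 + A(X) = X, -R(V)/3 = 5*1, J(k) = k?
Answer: 219793/198 ≈ 1110.1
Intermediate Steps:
R(V) = -15
A(X) = -4 + X
c(y, O) = 2*O/(3*(11 + y)) (c(y, O) = ((O + O)/(y + 11))/3 = ((2*O)/(11 + y))/3 = (2*O/(11 + y))/3 = 2*O/(3*(11 + y)))
Q = -219793/198 (Q = ((⅔)*13/(11 + 1))/(-4 - 7) + 74*(-15) = ((⅔)*13/12)/(-11) - 1110 = ((⅔)*13*(1/12))*(-1/11) - 1110 = (13/18)*(-1/11) - 1110 = -13/198 - 1110 = -219793/198 ≈ -1110.1)
-Q = -1*(-219793/198) = 219793/198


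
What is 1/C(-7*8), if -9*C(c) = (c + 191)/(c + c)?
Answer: 112/15 ≈ 7.4667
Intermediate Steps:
C(c) = -(191 + c)/(18*c) (C(c) = -(c + 191)/(9*(c + c)) = -(191 + c)/(9*(2*c)) = -(191 + c)*1/(2*c)/9 = -(191 + c)/(18*c))
1/C(-7*8) = 1/((-191 - (-7)*8)/(18*((-7*8)))) = 1/((1/18)*(-191 - 1*(-56))/(-56)) = 1/((1/18)*(-1/56)*(-191 + 56)) = 1/((1/18)*(-1/56)*(-135)) = 1/(15/112) = 112/15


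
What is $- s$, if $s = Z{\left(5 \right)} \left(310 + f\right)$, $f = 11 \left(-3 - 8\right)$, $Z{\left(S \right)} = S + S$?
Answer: $-1890$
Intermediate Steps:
$Z{\left(S \right)} = 2 S$
$f = -121$ ($f = 11 \left(-11\right) = -121$)
$s = 1890$ ($s = 2 \cdot 5 \left(310 - 121\right) = 10 \cdot 189 = 1890$)
$- s = \left(-1\right) 1890 = -1890$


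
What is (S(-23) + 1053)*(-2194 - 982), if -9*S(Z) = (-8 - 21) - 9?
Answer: -30219640/9 ≈ -3.3577e+6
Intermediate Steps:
S(Z) = 38/9 (S(Z) = -((-8 - 21) - 9)/9 = -(-29 - 9)/9 = -⅑*(-38) = 38/9)
(S(-23) + 1053)*(-2194 - 982) = (38/9 + 1053)*(-2194 - 982) = (9515/9)*(-3176) = -30219640/9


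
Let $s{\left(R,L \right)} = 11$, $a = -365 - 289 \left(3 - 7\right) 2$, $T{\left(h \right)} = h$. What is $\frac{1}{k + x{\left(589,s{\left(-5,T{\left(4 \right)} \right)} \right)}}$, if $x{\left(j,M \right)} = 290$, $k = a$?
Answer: $\frac{1}{2237} \approx 0.00044703$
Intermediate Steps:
$a = 1947$ ($a = -365 - 289 \left(\left(-4\right) 2\right) = -365 - -2312 = -365 + 2312 = 1947$)
$k = 1947$
$\frac{1}{k + x{\left(589,s{\left(-5,T{\left(4 \right)} \right)} \right)}} = \frac{1}{1947 + 290} = \frac{1}{2237}$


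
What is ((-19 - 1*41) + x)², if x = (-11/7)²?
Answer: 7946761/2401 ≈ 3309.8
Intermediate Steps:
x = 121/49 (x = (-11*⅐)² = (-11/7)² = 121/49 ≈ 2.4694)
((-19 - 1*41) + x)² = ((-19 - 1*41) + 121/49)² = ((-19 - 41) + 121/49)² = (-60 + 121/49)² = (-2819/49)² = 7946761/2401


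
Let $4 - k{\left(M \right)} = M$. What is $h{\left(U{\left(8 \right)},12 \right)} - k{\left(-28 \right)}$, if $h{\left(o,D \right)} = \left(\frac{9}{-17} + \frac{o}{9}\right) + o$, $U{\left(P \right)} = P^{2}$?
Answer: $\frac{5903}{153} \approx 38.582$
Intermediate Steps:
$k{\left(M \right)} = 4 - M$
$h{\left(o,D \right)} = - \frac{9}{17} + \frac{10 o}{9}$ ($h{\left(o,D \right)} = \left(9 \left(- \frac{1}{17}\right) + o \frac{1}{9}\right) + o = \left(- \frac{9}{17} + \frac{o}{9}\right) + o = - \frac{9}{17} + \frac{10 o}{9}$)
$h{\left(U{\left(8 \right)},12 \right)} - k{\left(-28 \right)} = \left(- \frac{9}{17} + \frac{10 \cdot 8^{2}}{9}\right) - \left(4 - -28\right) = \left(- \frac{9}{17} + \frac{10}{9} \cdot 64\right) - \left(4 + 28\right) = \left(- \frac{9}{17} + \frac{640}{9}\right) - 32 = \frac{10799}{153} - 32 = \frac{5903}{153}$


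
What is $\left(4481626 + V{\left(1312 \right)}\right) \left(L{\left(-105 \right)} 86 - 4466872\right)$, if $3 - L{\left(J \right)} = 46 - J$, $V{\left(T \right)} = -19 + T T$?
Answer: $-27786739299600$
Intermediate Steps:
$V{\left(T \right)} = -19 + T^{2}$
$L{\left(J \right)} = -43 + J$ ($L{\left(J \right)} = 3 - \left(46 - J\right) = 3 + \left(-46 + J\right) = -43 + J$)
$\left(4481626 + V{\left(1312 \right)}\right) \left(L{\left(-105 \right)} 86 - 4466872\right) = \left(4481626 - \left(19 - 1312^{2}\right)\right) \left(\left(-43 - 105\right) 86 - 4466872\right) = \left(4481626 + \left(-19 + 1721344\right)\right) \left(\left(-148\right) 86 - 4466872\right) = \left(4481626 + 1721325\right) \left(-12728 - 4466872\right) = 6202951 \left(-4479600\right) = -27786739299600$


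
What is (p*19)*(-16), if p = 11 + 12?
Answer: -6992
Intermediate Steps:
p = 23
(p*19)*(-16) = (23*19)*(-16) = 437*(-16) = -6992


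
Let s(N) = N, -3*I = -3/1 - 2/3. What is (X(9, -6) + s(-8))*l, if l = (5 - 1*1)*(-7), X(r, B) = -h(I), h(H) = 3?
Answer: 308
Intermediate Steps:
I = 11/9 (I = -(-3/1 - 2/3)/3 = -(-3*1 - 2*⅓)/3 = -(-3 - ⅔)/3 = -⅓*(-11/3) = 11/9 ≈ 1.2222)
X(r, B) = -3 (X(r, B) = -1*3 = -3)
l = -28 (l = (5 - 1)*(-7) = 4*(-7) = -28)
(X(9, -6) + s(-8))*l = (-3 - 8)*(-28) = -11*(-28) = 308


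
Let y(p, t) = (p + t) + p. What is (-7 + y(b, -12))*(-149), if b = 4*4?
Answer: -1937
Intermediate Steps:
b = 16
y(p, t) = t + 2*p
(-7 + y(b, -12))*(-149) = (-7 + (-12 + 2*16))*(-149) = (-7 + (-12 + 32))*(-149) = (-7 + 20)*(-149) = 13*(-149) = -1937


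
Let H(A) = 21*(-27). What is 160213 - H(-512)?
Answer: 160780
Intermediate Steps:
H(A) = -567
160213 - H(-512) = 160213 - 1*(-567) = 160213 + 567 = 160780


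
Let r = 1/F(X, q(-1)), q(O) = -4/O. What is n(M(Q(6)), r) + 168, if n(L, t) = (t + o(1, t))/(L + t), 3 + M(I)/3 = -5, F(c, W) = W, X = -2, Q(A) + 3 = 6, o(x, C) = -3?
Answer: 15971/95 ≈ 168.12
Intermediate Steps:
Q(A) = 3 (Q(A) = -3 + 6 = 3)
M(I) = -24 (M(I) = -9 + 3*(-5) = -9 - 15 = -24)
r = 1/4 (r = 1/(-4/(-1)) = 1/(-4*(-1)) = 1/4 ≈ 0.25000)
n(L, t) = (-3 + t)/(L + t) (n(L, t) = (t - 3)/(L + t) = (-3 + t)/(L + t))
n(M(Q(6)), r) + 168 = (-3 + 1/4)/(-24 + 1/4) + 168 = -11/4/(-95/4) + 168 = -4/95*(-11/4) + 168 = 11/95 + 168 = 15971/95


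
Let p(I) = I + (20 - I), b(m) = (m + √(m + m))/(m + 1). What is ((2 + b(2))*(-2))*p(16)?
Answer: -400/3 ≈ -133.33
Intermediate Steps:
b(m) = (m + √2*√m)/(1 + m) (b(m) = (m + √(2*m))/(1 + m) = (m + √2*√m)/(1 + m))
p(I) = 20
((2 + b(2))*(-2))*p(16) = ((2 + (2 + √2*√2)/(1 + 2))*(-2))*20 = ((2 + (2 + 2)/3)*(-2))*20 = ((2 + (⅓)*4)*(-2))*20 = ((2 + 4/3)*(-2))*20 = ((10/3)*(-2))*20 = -20/3*20 = -400/3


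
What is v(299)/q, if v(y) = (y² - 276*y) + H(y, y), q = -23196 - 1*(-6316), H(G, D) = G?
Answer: -897/2110 ≈ -0.42512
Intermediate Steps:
q = -16880 (q = -23196 + 6316 = -16880)
v(y) = y² - 275*y (v(y) = (y² - 276*y) + y = y² - 275*y)
v(299)/q = (299*(-275 + 299))/(-16880) = (299*24)*(-1/16880) = 7176*(-1/16880) = -897/2110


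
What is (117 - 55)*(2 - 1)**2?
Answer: 62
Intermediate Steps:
(117 - 55)*(2 - 1)**2 = 62*1**2 = 62*1 = 62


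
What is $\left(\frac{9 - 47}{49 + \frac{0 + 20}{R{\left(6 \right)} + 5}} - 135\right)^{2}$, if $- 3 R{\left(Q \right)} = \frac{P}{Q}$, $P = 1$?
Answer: $\frac{410518274089}{22287841} \approx 18419.0$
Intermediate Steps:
$R{\left(Q \right)} = - \frac{1}{3 Q}$ ($R{\left(Q \right)} = - \frac{1 \frac{1}{Q}}{3} = - \frac{1}{3 Q}$)
$\left(\frac{9 - 47}{49 + \frac{0 + 20}{R{\left(6 \right)} + 5}} - 135\right)^{2} = \left(\frac{9 - 47}{49 + \frac{0 + 20}{- \frac{1}{3 \cdot 6} + 5}} - 135\right)^{2} = \left(- \frac{38}{49 + \frac{20}{\left(- \frac{1}{3}\right) \frac{1}{6} + 5}} - 135\right)^{2} = \left(- \frac{38}{49 + \frac{20}{- \frac{1}{18} + 5}} - 135\right)^{2} = \left(- \frac{38}{49 + \frac{20}{\frac{89}{18}}} - 135\right)^{2} = \left(- \frac{38}{49 + 20 \cdot \frac{18}{89}} - 135\right)^{2} = \left(- \frac{38}{49 + \frac{360}{89}} - 135\right)^{2} = \left(- \frac{38}{\frac{4721}{89}} - 135\right)^{2} = \left(\left(-38\right) \frac{89}{4721} - 135\right)^{2} = \left(- \frac{3382}{4721} - 135\right)^{2} = \left(- \frac{640717}{4721}\right)^{2} = \frac{410518274089}{22287841}$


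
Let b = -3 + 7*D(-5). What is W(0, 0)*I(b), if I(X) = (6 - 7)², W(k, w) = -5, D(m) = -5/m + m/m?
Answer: -5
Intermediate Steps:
D(m) = 1 - 5/m (D(m) = -5/m + 1 = 1 - 5/m)
b = 11 (b = -3 + 7*((-5 - 5)/(-5)) = -3 + 7*(-⅕*(-10)) = -3 + 7*2 = -3 + 14 = 11)
I(X) = 1 (I(X) = (-1)² = 1)
W(0, 0)*I(b) = -5*1 = -5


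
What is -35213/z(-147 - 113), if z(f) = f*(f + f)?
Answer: -35213/135200 ≈ -0.26045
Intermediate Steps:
z(f) = 2*f² (z(f) = f*(2*f) = 2*f²)
-35213/z(-147 - 113) = -35213*1/(2*(-147 - 113)²) = -35213/(2*(-260)²) = -35213/(2*67600) = -35213/135200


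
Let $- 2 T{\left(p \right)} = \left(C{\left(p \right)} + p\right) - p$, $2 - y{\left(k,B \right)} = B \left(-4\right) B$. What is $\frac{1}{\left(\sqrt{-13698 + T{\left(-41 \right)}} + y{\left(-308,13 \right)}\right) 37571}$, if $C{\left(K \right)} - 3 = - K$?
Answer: $\frac{339}{8893130842} - \frac{7 i \sqrt{70}}{8893130842} \approx 3.8119 \cdot 10^{-8} - 6.5856 \cdot 10^{-9} i$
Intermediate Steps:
$y{\left(k,B \right)} = 2 + 4 B^{2}$ ($y{\left(k,B \right)} = 2 - B \left(-4\right) B = 2 - - 4 B B = 2 - - 4 B^{2} = 2 + 4 B^{2}$)
$C{\left(K \right)} = 3 - K$
$T{\left(p \right)} = - \frac{3}{2} + \frac{p}{2}$ ($T{\left(p \right)} = - \frac{\left(\left(3 - p\right) + p\right) - p}{2} = - \frac{3 - p}{2} = - \frac{3}{2} + \frac{p}{2}$)
$\frac{1}{\left(\sqrt{-13698 + T{\left(-41 \right)}} + y{\left(-308,13 \right)}\right) 37571} = \frac{1}{\left(\sqrt{-13698 + \left(- \frac{3}{2} + \frac{1}{2} \left(-41\right)\right)} + \left(2 + 4 \cdot 13^{2}\right)\right) 37571} = \frac{1}{\sqrt{-13698 - 22} + \left(2 + 4 \cdot 169\right)} \frac{1}{37571} = \frac{1}{\sqrt{-13698 - 22} + \left(2 + 676\right)} \frac{1}{37571} = \frac{1}{\sqrt{-13720} + 678} \cdot \frac{1}{37571} = \frac{1}{14 i \sqrt{70} + 678} \cdot \frac{1}{37571} = \frac{1}{678 + 14 i \sqrt{70}} \cdot \frac{1}{37571} = \frac{1}{37571 \left(678 + 14 i \sqrt{70}\right)}$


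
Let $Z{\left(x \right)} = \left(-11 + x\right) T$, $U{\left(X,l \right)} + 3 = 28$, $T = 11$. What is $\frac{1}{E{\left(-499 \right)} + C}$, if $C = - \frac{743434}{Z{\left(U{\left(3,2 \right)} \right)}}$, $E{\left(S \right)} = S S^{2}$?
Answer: $- \frac{77}{9567737140} \approx -8.0479 \cdot 10^{-9}$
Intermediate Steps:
$U{\left(X,l \right)} = 25$ ($U{\left(X,l \right)} = -3 + 28 = 25$)
$E{\left(S \right)} = S^{3}$
$Z{\left(x \right)} = -121 + 11 x$ ($Z{\left(x \right)} = \left(-11 + x\right) 11 = -121 + 11 x$)
$C = - \frac{371717}{77}$ ($C = - \frac{743434}{-121 + 11 \cdot 25} = - \frac{743434}{-121 + 275} = - \frac{743434}{154} = \left(-743434\right) \frac{1}{154} = - \frac{371717}{77} \approx -4827.5$)
$\frac{1}{E{\left(-499 \right)} + C} = \frac{1}{\left(-499\right)^{3} - \frac{371717}{77}} = \frac{1}{-124251499 - \frac{371717}{77}} = \frac{1}{- \frac{9567737140}{77}} = - \frac{77}{9567737140}$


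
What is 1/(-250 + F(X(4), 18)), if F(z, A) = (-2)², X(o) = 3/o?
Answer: -1/246 ≈ -0.0040650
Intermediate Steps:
F(z, A) = 4
1/(-250 + F(X(4), 18)) = 1/(-250 + 4) = 1/(-246) = -1/246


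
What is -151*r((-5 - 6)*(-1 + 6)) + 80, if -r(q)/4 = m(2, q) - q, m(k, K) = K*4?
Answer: -99580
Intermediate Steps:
m(k, K) = 4*K
r(q) = -12*q (r(q) = -4*(4*q - q) = -12*q)
-151*r((-5 - 6)*(-1 + 6)) + 80 = -(-1812)*(-5 - 6)*(-1 + 6) + 80 = -(-1812)*(-11*5) + 80 = -(-1812)*(-55) + 80 = -151*660 + 80 = -99660 + 80 = -99580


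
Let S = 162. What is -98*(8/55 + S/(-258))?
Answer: 111818/2365 ≈ 47.280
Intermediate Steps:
-98*(8/55 + S/(-258)) = -98*(8/55 + 162/(-258)) = -98*(8*(1/55) + 162*(-1/258)) = -98*(8/55 - 27/43) = -98*(-1141/2365) = 111818/2365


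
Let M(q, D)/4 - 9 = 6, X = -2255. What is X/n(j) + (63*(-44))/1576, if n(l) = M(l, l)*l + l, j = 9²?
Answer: -4312583/1946754 ≈ -2.2153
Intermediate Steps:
M(q, D) = 60 (M(q, D) = 36 + 4*6 = 36 + 24 = 60)
j = 81
n(l) = 61*l (n(l) = 60*l + l = 61*l)
X/n(j) + (63*(-44))/1576 = -2255/(61*81) + (63*(-44))/1576 = -2255/4941 - 2772*1/1576 = -2255*1/4941 - 693/394 = -2255/4941 - 693/394 = -4312583/1946754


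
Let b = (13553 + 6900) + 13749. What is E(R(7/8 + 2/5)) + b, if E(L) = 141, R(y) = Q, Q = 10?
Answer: 34343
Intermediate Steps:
R(y) = 10
b = 34202 (b = 20453 + 13749 = 34202)
E(R(7/8 + 2/5)) + b = 141 + 34202 = 34343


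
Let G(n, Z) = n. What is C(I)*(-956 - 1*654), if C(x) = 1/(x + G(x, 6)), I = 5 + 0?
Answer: -161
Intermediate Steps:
I = 5
C(x) = 1/(2*x) (C(x) = 1/(x + x) = 1/(2*x))
C(I)*(-956 - 1*654) = ((½)/5)*(-956 - 1*654) = ((½)*(⅕))*(-956 - 654) = (⅒)*(-1610) = -161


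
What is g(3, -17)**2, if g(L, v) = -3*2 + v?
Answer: 529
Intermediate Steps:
g(L, v) = -6 + v
g(3, -17)**2 = (-6 - 17)**2 = (-23)**2 = 529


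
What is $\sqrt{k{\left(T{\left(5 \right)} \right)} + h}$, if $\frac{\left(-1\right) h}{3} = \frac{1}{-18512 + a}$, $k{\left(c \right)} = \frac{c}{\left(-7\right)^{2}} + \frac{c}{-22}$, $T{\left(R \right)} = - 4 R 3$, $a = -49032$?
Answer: $\frac{\sqrt{10162582888722}}{2600444} \approx 1.2259$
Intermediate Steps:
$T{\left(R \right)} = - 12 R$
$k{\left(c \right)} = - \frac{27 c}{1078}$ ($k{\left(c \right)} = \frac{c}{49} + c \left(- \frac{1}{22}\right) = c \frac{1}{49} - \frac{c}{22} = \frac{c}{49} - \frac{c}{22} = - \frac{27 c}{1078}$)
$h = \frac{3}{67544}$ ($h = - \frac{3}{-18512 - 49032} = - \frac{3}{-67544} = \left(-3\right) \left(- \frac{1}{67544}\right) = \frac{3}{67544} \approx 4.4415 \cdot 10^{-5}$)
$\sqrt{k{\left(T{\left(5 \right)} \right)} + h} = \sqrt{- \frac{27 \left(\left(-12\right) 5\right)}{1078} + \frac{3}{67544}} = \sqrt{\left(- \frac{27}{1078}\right) \left(-60\right) + \frac{3}{67544}} = \sqrt{\frac{810}{539} + \frac{3}{67544}} = \sqrt{\frac{54712257}{36406216}} = \frac{\sqrt{10162582888722}}{2600444}$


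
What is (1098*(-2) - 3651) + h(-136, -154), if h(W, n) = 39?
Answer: -5808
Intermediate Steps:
(1098*(-2) - 3651) + h(-136, -154) = (1098*(-2) - 3651) + 39 = (-2196 - 3651) + 39 = -5847 + 39 = -5808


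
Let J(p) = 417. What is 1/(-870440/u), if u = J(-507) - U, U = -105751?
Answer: -13271/108805 ≈ -0.12197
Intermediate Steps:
u = 106168 (u = 417 - 1*(-105751) = 417 + 105751 = 106168)
1/(-870440/u) = 1/(-870440/106168) = 1/(-870440*1/106168) = 1/(-108805/13271) = -13271/108805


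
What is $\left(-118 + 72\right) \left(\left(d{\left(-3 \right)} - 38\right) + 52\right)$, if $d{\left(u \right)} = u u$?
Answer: $-1058$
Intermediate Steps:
$d{\left(u \right)} = u^{2}$
$\left(-118 + 72\right) \left(\left(d{\left(-3 \right)} - 38\right) + 52\right) = \left(-118 + 72\right) \left(\left(\left(-3\right)^{2} - 38\right) + 52\right) = - 46 \left(\left(9 - 38\right) + 52\right) = - 46 \left(-29 + 52\right) = \left(-46\right) 23 = -1058$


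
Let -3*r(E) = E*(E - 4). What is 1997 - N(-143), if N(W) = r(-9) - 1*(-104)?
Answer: 1932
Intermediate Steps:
r(E) = -E*(-4 + E)/3 (r(E) = -E*(E - 4)/3 = -E*(-4 + E)/3)
N(W) = 65 (N(W) = (⅓)*(-9)*(4 - 1*(-9)) - 1*(-104) = (⅓)*(-9)*(4 + 9) + 104 = (⅓)*(-9)*13 + 104 = -39 + 104 = 65)
1997 - N(-143) = 1997 - 1*65 = 1997 - 65 = 1932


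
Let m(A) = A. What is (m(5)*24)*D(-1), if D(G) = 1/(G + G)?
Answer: -60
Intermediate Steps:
D(G) = 1/(2*G)
(m(5)*24)*D(-1) = (5*24)*((½)/(-1)) = 120*((½)*(-1)) = 120*(-½) = -60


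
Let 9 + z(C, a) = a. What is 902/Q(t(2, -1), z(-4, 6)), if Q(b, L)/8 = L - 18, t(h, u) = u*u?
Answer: -451/84 ≈ -5.3690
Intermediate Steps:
t(h, u) = u²
z(C, a) = -9 + a
Q(b, L) = -144 + 8*L (Q(b, L) = 8*(L - 18) = 8*(-18 + L) = -144 + 8*L)
902/Q(t(2, -1), z(-4, 6)) = 902/(-144 + 8*(-9 + 6)) = 902/(-144 + 8*(-3)) = 902/(-144 - 24) = 902/(-168) = 902*(-1/168) = -451/84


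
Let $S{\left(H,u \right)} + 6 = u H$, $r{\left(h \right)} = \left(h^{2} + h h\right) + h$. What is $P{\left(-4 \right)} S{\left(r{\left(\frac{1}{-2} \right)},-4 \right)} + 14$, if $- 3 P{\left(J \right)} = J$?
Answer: $6$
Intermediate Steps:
$P{\left(J \right)} = - \frac{J}{3}$
$r{\left(h \right)} = h + 2 h^{2}$ ($r{\left(h \right)} = \left(h^{2} + h^{2}\right) + h = 2 h^{2} + h = h + 2 h^{2}$)
$S{\left(H,u \right)} = -6 + H u$ ($S{\left(H,u \right)} = -6 + u H = -6 + H u$)
$P{\left(-4 \right)} S{\left(r{\left(\frac{1}{-2} \right)},-4 \right)} + 14 = \left(- \frac{1}{3}\right) \left(-4\right) \left(-6 + \frac{1 + \frac{2}{-2}}{-2} \left(-4\right)\right) + 14 = \frac{4 \left(-6 + - \frac{1 + 2 \left(- \frac{1}{2}\right)}{2} \left(-4\right)\right)}{3} + 14 = \frac{4 \left(-6 + - \frac{1 - 1}{2} \left(-4\right)\right)}{3} + 14 = \frac{4 \left(-6 + \left(- \frac{1}{2}\right) 0 \left(-4\right)\right)}{3} + 14 = \frac{4 \left(-6 + 0 \left(-4\right)\right)}{3} + 14 = \frac{4 \left(-6 + 0\right)}{3} + 14 = \frac{4}{3} \left(-6\right) + 14 = -8 + 14 = 6$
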